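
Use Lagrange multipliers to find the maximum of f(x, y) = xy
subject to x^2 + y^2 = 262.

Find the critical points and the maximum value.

Lagrange conditions: y = 2*lambda*x and x = 2*lambda*y
If x = 0 then y = 0, violating the constraint, so x, y != 0.
Dividing: y/x = x/y => x^2 = y^2 => y = x or y = -x
Constraint: 2x^2 = 262 => x^2 = 131 => x = +/-sqrt(131)
Critical points: (sqrt(131), sqrt(131)), (-sqrt(131), -sqrt(131)), (sqrt(131), -sqrt(131)), (-sqrt(131), sqrt(131))
  y = x:  xy = x^2 = 131  at (sqrt(131), sqrt(131)) and (-sqrt(131), -sqrt(131))
  y = -x: xy = -x^2 = -131 at (sqrt(131), -sqrt(131)) and (-sqrt(131), sqrt(131))
Maximum xy = 131 at (sqrt(131), sqrt(131)) and (-sqrt(131), -sqrt(131))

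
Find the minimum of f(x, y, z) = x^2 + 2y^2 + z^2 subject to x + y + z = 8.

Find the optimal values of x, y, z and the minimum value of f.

Using Lagrange multipliers on f = x^2 + 2y^2 + z^2 with constraint x + y + z = 8:
Conditions: 2*1*x = lambda, 2*2*y = lambda, 2*1*z = lambda
So x = lambda/2, y = lambda/4, z = lambda/2
Substituting into constraint: lambda * (5/4) = 8
lambda = 32/5
x = 16/5, y = 8/5, z = 16/5
Minimum value = 128/5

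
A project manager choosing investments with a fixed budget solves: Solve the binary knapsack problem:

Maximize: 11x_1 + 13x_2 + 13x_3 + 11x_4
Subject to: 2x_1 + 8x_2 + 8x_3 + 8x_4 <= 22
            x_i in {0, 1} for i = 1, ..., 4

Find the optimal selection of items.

Items: item 1 (v=11, w=2), item 2 (v=13, w=8), item 3 (v=13, w=8), item 4 (v=11, w=8)
Capacity: 22
Checking all 16 subsets (w = total weight, v = total value):
  {}: w = 0, v = 0
  {1}: w = 2, v = 11
  {2}: w = 8, v = 13
  {3}: w = 8, v = 13
  {4}: w = 8, v = 11
  {1, 2}: w = 10, v = 24
  {1, 3}: w = 10, v = 24
  {1, 4}: w = 10, v = 22
  {2, 3}: w = 16, v = 26
  {2, 4}: w = 16, v = 24
  {3, 4}: w = 16, v = 24
  {1, 2, 3}: w = 18, v = 37
  {1, 2, 4}: w = 18, v = 35
  {1, 3, 4}: w = 18, v = 35
  {2, 3, 4}: w = 24 > 22, infeasible
  {1, 2, 3, 4}: w = 26 > 22, infeasible
Best feasible subset: items [1, 2, 3]
Total weight: 18 <= 22, total value: 37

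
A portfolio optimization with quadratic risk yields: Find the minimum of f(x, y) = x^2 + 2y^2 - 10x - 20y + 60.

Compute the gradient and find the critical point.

f(x,y) = x^2 + 2y^2 - 10x - 20y + 60
df/dx = 2x + (-10) = 0  =>  x = 5
df/dy = 4y + (-20) = 0  =>  y = 5
f(5, 5) = 1*(5)^2 + 2*(5)^2 + -10*(5) + -20*(5) + 60 = -15
Hessian is diagonal with entries 2, 4 > 0, so this is a minimum.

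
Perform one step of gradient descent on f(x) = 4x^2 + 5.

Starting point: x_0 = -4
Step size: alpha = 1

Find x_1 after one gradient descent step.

f(x) = 4x^2 + 5
f'(x) = 8x + 0
f'(-4) = 8*-4 + (0) = -32
x_1 = x_0 - alpha * f'(x_0) = -4 - 1 * -32 = 28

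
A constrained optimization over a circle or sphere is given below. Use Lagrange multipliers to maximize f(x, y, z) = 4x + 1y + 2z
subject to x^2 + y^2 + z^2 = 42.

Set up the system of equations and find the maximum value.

Lagrange conditions: 4 = 2*lambda*x, 1 = 2*lambda*y, 2 = 2*lambda*z
So x:4 = y:1 = z:2, i.e. x = 4t, y = 1t, z = 2t
Constraint: t^2*(4^2 + 1^2 + 2^2) = 42
  t^2 * 21 = 42  =>  t = sqrt(2)
Maximum = 4*4t + 1*1t + 2*2t = 21*sqrt(2) = sqrt(882)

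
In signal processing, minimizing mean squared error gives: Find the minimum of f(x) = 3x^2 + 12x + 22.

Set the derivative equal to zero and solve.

f(x) = 3x^2 + 12x + 22
f'(x) = 6x + (12) = 0
x = -12/6 = -2
f(-2) = 10
Since f''(x) = 6 > 0, this is a minimum.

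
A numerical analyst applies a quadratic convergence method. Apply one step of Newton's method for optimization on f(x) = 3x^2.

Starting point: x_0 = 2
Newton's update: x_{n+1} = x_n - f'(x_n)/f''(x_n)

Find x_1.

f(x) = 3x^2
f'(x) = 6x + (0), f''(x) = 6
Newton step: x_1 = x_0 - f'(x_0)/f''(x_0)
f'(2) = 12
x_1 = 2 - 12/6 = 0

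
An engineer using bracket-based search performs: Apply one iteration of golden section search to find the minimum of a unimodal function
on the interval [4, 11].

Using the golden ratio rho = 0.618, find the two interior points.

Golden section search on [4, 11].
Golden ratio rho = 0.618 (approx).
Interior points:
  x_1 = 4 + (1-0.618)*7 = 6.6740
  x_2 = 4 + 0.618*7 = 8.3260
Compare f(x_1) and f(x_2) to determine which subinterval to keep.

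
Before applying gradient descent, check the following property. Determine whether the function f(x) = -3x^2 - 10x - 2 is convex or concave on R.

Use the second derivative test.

f(x) = -3x^2 - 10x - 2
f'(x) = -6x - 10
f''(x) = -6
Since f''(x) = -6 < 0 for all x, f is concave on R.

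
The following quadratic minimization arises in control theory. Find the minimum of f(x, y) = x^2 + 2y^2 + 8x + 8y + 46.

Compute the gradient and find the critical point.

f(x,y) = x^2 + 2y^2 + 8x + 8y + 46
df/dx = 2x + (8) = 0  =>  x = -4
df/dy = 4y + (8) = 0  =>  y = -2
f(-4, -2) = 1*(-4)^2 + 2*(-2)^2 + 8*(-4) + 8*(-2) + 46 = 22
Hessian is diagonal with entries 2, 4 > 0, so this is a minimum.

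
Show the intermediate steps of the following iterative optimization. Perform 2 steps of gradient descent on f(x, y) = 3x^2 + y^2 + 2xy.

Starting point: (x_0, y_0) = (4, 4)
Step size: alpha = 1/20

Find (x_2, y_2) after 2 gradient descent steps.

f(x,y) = 3x^2 + y^2 + 2xy
grad_x = 6x + 2y, grad_y = 2y + 2x
Step 1: grad = (32, 16), (12/5, 16/5)
Step 2: grad = (104/5, 56/5), (34/25, 66/25)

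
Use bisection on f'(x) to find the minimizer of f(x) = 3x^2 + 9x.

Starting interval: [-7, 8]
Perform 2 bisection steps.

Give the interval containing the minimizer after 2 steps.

Finding critical point of f(x) = 3x^2 + 9x using bisection on f'(x) = 6x + 9.
f'(x) = 0 when x = -3/2.
Starting interval: [-7, 8]
Step 1: mid = 1/2, f'(mid) = 12, new interval = [-7, 1/2]
Step 2: mid = -13/4, f'(mid) = -21/2, new interval = [-13/4, 1/2]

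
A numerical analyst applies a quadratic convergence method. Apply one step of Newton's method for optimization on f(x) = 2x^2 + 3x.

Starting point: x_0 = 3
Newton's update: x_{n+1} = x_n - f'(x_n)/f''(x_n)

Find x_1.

f(x) = 2x^2 + 3x
f'(x) = 4x + (3), f''(x) = 4
Newton step: x_1 = x_0 - f'(x_0)/f''(x_0)
f'(3) = 15
x_1 = 3 - 15/4 = -3/4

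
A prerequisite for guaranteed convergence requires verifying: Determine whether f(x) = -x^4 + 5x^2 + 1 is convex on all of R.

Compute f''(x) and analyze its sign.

f(x) = -x^4 + 5x^2 + 1
f'(x) = -4x^3 + 10x
f''(x) = -12x^2 + 10
f''(x) = -12x^2 + 10 -> -inf as |x| -> inf
Therefore, f is not globally convex on R.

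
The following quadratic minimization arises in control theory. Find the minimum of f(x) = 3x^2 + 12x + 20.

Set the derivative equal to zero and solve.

f(x) = 3x^2 + 12x + 20
f'(x) = 6x + (12) = 0
x = -12/6 = -2
f(-2) = 8
Since f''(x) = 6 > 0, this is a minimum.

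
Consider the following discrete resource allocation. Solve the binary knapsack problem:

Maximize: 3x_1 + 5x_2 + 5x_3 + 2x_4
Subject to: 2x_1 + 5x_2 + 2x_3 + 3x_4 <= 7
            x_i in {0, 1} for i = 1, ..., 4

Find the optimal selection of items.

Items: item 1 (v=3, w=2), item 2 (v=5, w=5), item 3 (v=5, w=2), item 4 (v=2, w=3)
Capacity: 7
Checking all 16 subsets (w = total weight, v = total value):
  {}: w = 0, v = 0
  {1}: w = 2, v = 3
  {2}: w = 5, v = 5
  {3}: w = 2, v = 5
  {4}: w = 3, v = 2
  {1, 2}: w = 7, v = 8
  {1, 3}: w = 4, v = 8
  {1, 4}: w = 5, v = 5
  {2, 3}: w = 7, v = 10
  {2, 4}: w = 8 > 7, infeasible
  {3, 4}: w = 5, v = 7
  {1, 2, 3}: w = 9 > 7, infeasible
  {1, 2, 4}: w = 10 > 7, infeasible
  {1, 3, 4}: w = 7, v = 10
  {2, 3, 4}: w = 10 > 7, infeasible
  {1, 2, 3, 4}: w = 12 > 7, infeasible
Best feasible subset: items [2, 3]
(The same value 10 is also attained by {1, 3, 4}.)
Total weight: 7 <= 7, total value: 10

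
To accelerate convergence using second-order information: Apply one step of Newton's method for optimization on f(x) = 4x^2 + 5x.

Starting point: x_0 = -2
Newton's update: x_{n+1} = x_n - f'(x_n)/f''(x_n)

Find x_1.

f(x) = 4x^2 + 5x
f'(x) = 8x + (5), f''(x) = 8
Newton step: x_1 = x_0 - f'(x_0)/f''(x_0)
f'(-2) = -11
x_1 = -2 - -11/8 = -5/8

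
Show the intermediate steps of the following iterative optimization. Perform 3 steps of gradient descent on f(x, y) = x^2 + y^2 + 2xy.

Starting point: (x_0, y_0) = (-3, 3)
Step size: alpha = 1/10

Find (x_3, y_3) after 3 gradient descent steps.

f(x,y) = x^2 + y^2 + 2xy
grad_x = 2x + 2y, grad_y = 2y + 2x
Step 1: grad = (0, 0), (-3, 3)
Step 2: grad = (0, 0), (-3, 3)
Step 3: grad = (0, 0), (-3, 3)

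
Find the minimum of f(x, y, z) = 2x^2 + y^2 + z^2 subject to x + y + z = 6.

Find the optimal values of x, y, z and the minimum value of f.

Using Lagrange multipliers on f = 2x^2 + y^2 + z^2 with constraint x + y + z = 6:
Conditions: 2*2*x = lambda, 2*1*y = lambda, 2*1*z = lambda
So x = lambda/4, y = lambda/2, z = lambda/2
Substituting into constraint: lambda * (5/4) = 6
lambda = 24/5
x = 6/5, y = 12/5, z = 12/5
Minimum value = 72/5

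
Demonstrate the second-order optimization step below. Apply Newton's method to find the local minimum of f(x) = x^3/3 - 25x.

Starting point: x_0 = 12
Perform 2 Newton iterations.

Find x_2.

f(x) = x^3/3 - 25x
f'(x) = x^2 - 25, f''(x) = 2x
Newton update: x_{n+1} = x_n - (x_n^2 - 25)/(2*x_n)
Step 1: x_0 = 12, f'=119, f''=24, x_1 = 169/24
Step 2: x_1 = 169/24, f'=14161/576, f''=169/12, x_2 = 42961/8112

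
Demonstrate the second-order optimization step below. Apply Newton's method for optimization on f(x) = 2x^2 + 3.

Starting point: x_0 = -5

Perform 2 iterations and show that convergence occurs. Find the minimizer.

f(x) = 2x^2 + 3, f'(x) = 4x + (0), f''(x) = 4
Step 1: f'(-5) = -20, x_1 = -5 - -20/4 = 0
Step 2: f'(0) = 0, x_2 = 0 (converged)
Newton's method converges in 1 step for quadratics.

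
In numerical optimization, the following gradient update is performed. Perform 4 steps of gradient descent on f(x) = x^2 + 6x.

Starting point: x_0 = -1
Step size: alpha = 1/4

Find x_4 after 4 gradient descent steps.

f(x) = x^2 + 6x, f'(x) = 2x + (6)
Step 1: f'(-1) = 4, x_1 = -1 - 1/4 * 4 = -2
Step 2: f'(-2) = 2, x_2 = -2 - 1/4 * 2 = -5/2
Step 3: f'(-5/2) = 1, x_3 = -5/2 - 1/4 * 1 = -11/4
Step 4: f'(-11/4) = 1/2, x_4 = -11/4 - 1/4 * 1/2 = -23/8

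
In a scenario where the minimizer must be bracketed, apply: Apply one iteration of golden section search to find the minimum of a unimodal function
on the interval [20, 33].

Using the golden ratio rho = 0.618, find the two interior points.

Golden section search on [20, 33].
Golden ratio rho = 0.618 (approx).
Interior points:
  x_1 = 20 + (1-0.618)*13 = 24.9660
  x_2 = 20 + 0.618*13 = 28.0340
Compare f(x_1) and f(x_2) to determine which subinterval to keep.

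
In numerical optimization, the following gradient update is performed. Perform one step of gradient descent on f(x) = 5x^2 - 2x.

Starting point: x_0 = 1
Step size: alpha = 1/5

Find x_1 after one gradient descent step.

f(x) = 5x^2 - 2x
f'(x) = 10x - 2
f'(1) = 10*1 + (-2) = 8
x_1 = x_0 - alpha * f'(x_0) = 1 - 1/5 * 8 = -3/5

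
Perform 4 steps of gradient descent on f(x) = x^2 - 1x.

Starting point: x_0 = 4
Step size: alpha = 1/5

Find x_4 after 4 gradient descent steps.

f(x) = x^2 - 1x, f'(x) = 2x + (-1)
Step 1: f'(4) = 7, x_1 = 4 - 1/5 * 7 = 13/5
Step 2: f'(13/5) = 21/5, x_2 = 13/5 - 1/5 * 21/5 = 44/25
Step 3: f'(44/25) = 63/25, x_3 = 44/25 - 1/5 * 63/25 = 157/125
Step 4: f'(157/125) = 189/125, x_4 = 157/125 - 1/5 * 189/125 = 596/625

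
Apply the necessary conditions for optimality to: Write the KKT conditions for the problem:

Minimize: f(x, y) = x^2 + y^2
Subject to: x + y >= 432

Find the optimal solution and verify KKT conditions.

KKT conditions for min x^2 + y^2 s.t. x + y >= 432:
Stationarity: 2x = mu, 2y = mu
So x = y = mu/2.
Complementary slackness: mu*(x + y - 432) = 0
Primal feasibility: x + y >= 432; dual feasibility: mu >= 0
If mu = 0 then x = y = 0, but 0 + 0 < 432 is infeasible, so the constraint is active.
Constraint active: x + y = 2*(mu/2) = 432 => mu = 432
x = y = 216, f = 93312
Verify: stationarity 2*216 = 432 = mu; primal 216 + 216 = 432 >= 432; dual mu = 432 >= 0; complementary slackness 432*(432 - 432) = 0. All KKT conditions hold.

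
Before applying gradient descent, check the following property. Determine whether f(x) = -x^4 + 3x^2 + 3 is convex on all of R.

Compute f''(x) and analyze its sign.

f(x) = -x^4 + 3x^2 + 3
f'(x) = -4x^3 + 6x
f''(x) = -12x^2 + 6
f''(x) = -12x^2 + 6 -> -inf as |x| -> inf
Therefore, f is not globally convex on R.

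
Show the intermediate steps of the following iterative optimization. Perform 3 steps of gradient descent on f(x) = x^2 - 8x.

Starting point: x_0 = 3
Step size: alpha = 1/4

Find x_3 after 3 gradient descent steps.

f(x) = x^2 - 8x, f'(x) = 2x + (-8)
Step 1: f'(3) = -2, x_1 = 3 - 1/4 * -2 = 7/2
Step 2: f'(7/2) = -1, x_2 = 7/2 - 1/4 * -1 = 15/4
Step 3: f'(15/4) = -1/2, x_3 = 15/4 - 1/4 * -1/2 = 31/8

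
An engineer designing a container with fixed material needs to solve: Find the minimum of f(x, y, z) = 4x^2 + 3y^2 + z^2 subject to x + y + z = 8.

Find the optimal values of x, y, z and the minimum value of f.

Using Lagrange multipliers on f = 4x^2 + 3y^2 + z^2 with constraint x + y + z = 8:
Conditions: 2*4*x = lambda, 2*3*y = lambda, 2*1*z = lambda
So x = lambda/8, y = lambda/6, z = lambda/2
Substituting into constraint: lambda * (19/24) = 8
lambda = 192/19
x = 24/19, y = 32/19, z = 96/19
Minimum value = 768/19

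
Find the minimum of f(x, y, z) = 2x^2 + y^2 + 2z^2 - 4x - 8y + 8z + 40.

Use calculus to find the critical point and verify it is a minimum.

f(x,y,z) = 2x^2 + y^2 + 2z^2 - 4x - 8y + 8z + 40
df/dx = 4x + (-4) = 0 => x = 1
df/dy = 2y + (-8) = 0 => y = 4
df/dz = 4z + (8) = 0 => z = -2
f(1,4,-2) = 2*(1)^2 + 1*(4)^2 + 2*(-2)^2 + -4*(1) + -8*(4) + 8*(-2) + 40 = 14
Hessian is diagonal with entries 4, 2, 4 > 0, confirmed minimum.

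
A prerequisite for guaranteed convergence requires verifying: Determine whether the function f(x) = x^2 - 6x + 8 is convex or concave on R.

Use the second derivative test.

f(x) = x^2 - 6x + 8
f'(x) = 2x - 6
f''(x) = 2
Since f''(x) = 2 > 0 for all x, f is convex on R.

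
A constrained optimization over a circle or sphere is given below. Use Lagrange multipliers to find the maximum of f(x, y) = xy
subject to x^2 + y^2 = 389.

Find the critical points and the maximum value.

Lagrange conditions: y = 2*lambda*x and x = 2*lambda*y
If x = 0 then y = 0, violating the constraint, so x, y != 0.
Dividing: y/x = x/y => x^2 = y^2 => y = x or y = -x
Constraint: 2x^2 = 389 => x^2 = 389/2 => x = +/-sqrt(389/2)
Critical points: (sqrt(389/2), sqrt(389/2)), (-sqrt(389/2), -sqrt(389/2)), (sqrt(389/2), -sqrt(389/2)), (-sqrt(389/2), sqrt(389/2))
  y = x:  xy = x^2 = 389/2  at (sqrt(389/2), sqrt(389/2)) and (-sqrt(389/2), -sqrt(389/2))
  y = -x: xy = -x^2 = -389/2 at (sqrt(389/2), -sqrt(389/2)) and (-sqrt(389/2), sqrt(389/2))
Maximum xy = 389/2 at (sqrt(389/2), sqrt(389/2)) and (-sqrt(389/2), -sqrt(389/2))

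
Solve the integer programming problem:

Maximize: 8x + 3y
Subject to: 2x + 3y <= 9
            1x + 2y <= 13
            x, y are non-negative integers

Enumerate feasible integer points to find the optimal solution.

Constraint 1: 2x + 3y <= 9
Constraint 2: 1x + 2y <= 13
Feasible x range (need y >= 0): 0 <= x <= min(9/2, 13/1) => x in {0, ..., 4}.
Enumerate feasible integer points row by row (the coefficient of y is 3 > 0, so for each x the largest feasible y gives the best value):
  x = 0: y <= min((9 - 2*0)/3, (13 - 1*0)/2) => y in {0, ..., 3}; best 8*0 + 3*3 = 9
  x = 1: y <= min((9 - 2*1)/3, (13 - 1*1)/2) => y in {0, ..., 2}; best 8*1 + 3*2 = 14
  x = 2: y <= min((9 - 2*2)/3, (13 - 1*2)/2) => y in {0, ..., 1}; best 8*2 + 3*1 = 19
  x = 3: y <= min((9 - 2*3)/3, (13 - 1*3)/2) => y in {0, ..., 1}; best 8*3 + 3*1 = 27
  x = 4: y <= min((9 - 2*4)/3, (13 - 1*4)/2) => y in {0}; best 8*4 + 3*0 = 32
The maximum 8x + 3y = 32 is achieved at x = 4, y = 0.
Check: 2*4 + 3*0 = 8 <= 9 and 1*4 + 2*0 = 4 <= 13.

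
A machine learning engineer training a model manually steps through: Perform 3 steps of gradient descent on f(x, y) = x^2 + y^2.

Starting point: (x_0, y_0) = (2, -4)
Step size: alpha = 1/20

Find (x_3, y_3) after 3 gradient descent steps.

f(x,y) = x^2 + y^2
grad_x = 2x + 0y, grad_y = 2y + 0x
Step 1: grad = (4, -8), (9/5, -18/5)
Step 2: grad = (18/5, -36/5), (81/50, -81/25)
Step 3: grad = (81/25, -162/25), (729/500, -729/250)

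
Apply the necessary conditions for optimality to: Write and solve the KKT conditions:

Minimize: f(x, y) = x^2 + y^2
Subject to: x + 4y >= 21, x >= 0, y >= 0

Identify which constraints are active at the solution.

KKT conditions for min x^2 + y^2 s.t. 1x + 4y >= 21, x >= 0, y >= 0:
Stationarity: 2x = mu*1 + mu_x, 2y = mu*4 + mu_y, with mu, mu_x, mu_y >= 0
Complementary slackness: mu*(x + 4y - 21) = 0, mu_x*x = 0, mu_y*y = 0
(0, 0) is infeasible (1*0 + 4*0 < 21), so if mu = 0 stationarity would force x = mu_x/2 >= 0, y = mu_y/2 >= 0 with mu_x*x = mu_y*y = 0, i.e. x = y = 0: contradiction. Hence mu > 0 and x + 4y = 21 is active.
Try x > 0, y > 0 (so mu_x = mu_y = 0): x = 1*mu/2, y = 4*mu/2
Substitute: 1*(1*mu/2) + 4*(4*mu/2) = 21
  mu*17/2 = 21 => mu = 42/17
x* = 21/17 > 0, y* = 84/17 > 0, consistent with mu_x = mu_y = 0.
f is convex and the constraints are linear, so this KKT point is the global minimum.
f* = 441/17
Active constraints: x + 4y >= 21 (holds with equality, mu = 42/17 > 0); x >= 0 and y >= 0 are inactive (mu_x = mu_y = 0).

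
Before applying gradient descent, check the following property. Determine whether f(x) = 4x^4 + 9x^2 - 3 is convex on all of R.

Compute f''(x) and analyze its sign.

f(x) = 4x^4 + 9x^2 - 3
f'(x) = 16x^3 + 18x
f''(x) = 48x^2 + 18
f''(x) = 48x^2 + 18 >= 18 > 0 for all x
Therefore, f is convex on R.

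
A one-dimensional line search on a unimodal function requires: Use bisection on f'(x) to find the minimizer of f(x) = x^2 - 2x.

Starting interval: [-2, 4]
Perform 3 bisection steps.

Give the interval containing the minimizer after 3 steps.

Finding critical point of f(x) = x^2 - 2x using bisection on f'(x) = 2x + -2.
f'(x) = 0 when x = 1.
Starting interval: [-2, 4]
Step 1: mid = 1, f'(mid) = 0, new interval = [1, 1]
Step 2: mid = 1, f'(mid) = 0, new interval = [1, 1]
Step 3: mid = 1, f'(mid) = 0, new interval = [1, 1]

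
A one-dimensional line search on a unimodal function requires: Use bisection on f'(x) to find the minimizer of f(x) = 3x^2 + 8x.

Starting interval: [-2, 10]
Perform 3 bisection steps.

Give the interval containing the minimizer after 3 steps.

Finding critical point of f(x) = 3x^2 + 8x using bisection on f'(x) = 6x + 8.
f'(x) = 0 when x = -4/3.
Starting interval: [-2, 10]
Step 1: mid = 4, f'(mid) = 32, new interval = [-2, 4]
Step 2: mid = 1, f'(mid) = 14, new interval = [-2, 1]
Step 3: mid = -1/2, f'(mid) = 5, new interval = [-2, -1/2]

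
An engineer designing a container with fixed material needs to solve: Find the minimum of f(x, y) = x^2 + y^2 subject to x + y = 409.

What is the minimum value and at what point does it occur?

Substitute y = 409 - x into f(x,y) = x^2 + y^2:
g(x) = x^2 + (409 - x)^2 = 2x^2 - 818x + 167281
g'(x) = 4x - 818 = 0  =>  x = 409/2
y = 409 - 409/2 = 409/2
Minimum value = (409/2)^2 + (409/2)^2 = 167281/2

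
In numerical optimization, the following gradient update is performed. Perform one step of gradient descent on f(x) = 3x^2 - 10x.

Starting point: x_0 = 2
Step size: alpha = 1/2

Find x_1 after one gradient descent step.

f(x) = 3x^2 - 10x
f'(x) = 6x - 10
f'(2) = 6*2 + (-10) = 2
x_1 = x_0 - alpha * f'(x_0) = 2 - 1/2 * 2 = 1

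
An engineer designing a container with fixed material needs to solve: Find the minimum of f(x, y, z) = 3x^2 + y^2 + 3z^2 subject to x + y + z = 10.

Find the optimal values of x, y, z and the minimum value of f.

Using Lagrange multipliers on f = 3x^2 + y^2 + 3z^2 with constraint x + y + z = 10:
Conditions: 2*3*x = lambda, 2*1*y = lambda, 2*3*z = lambda
So x = lambda/6, y = lambda/2, z = lambda/6
Substituting into constraint: lambda * (5/6) = 10
lambda = 12
x = 2, y = 6, z = 2
Minimum value = 60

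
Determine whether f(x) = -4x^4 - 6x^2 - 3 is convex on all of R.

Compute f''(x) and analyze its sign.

f(x) = -4x^4 - 6x^2 - 3
f'(x) = -16x^3 + -12x
f''(x) = -48x^2 + -12
f''(x) = -48x^2 + -12 <= -12 < 0 for all x
Therefore, f is concave on R.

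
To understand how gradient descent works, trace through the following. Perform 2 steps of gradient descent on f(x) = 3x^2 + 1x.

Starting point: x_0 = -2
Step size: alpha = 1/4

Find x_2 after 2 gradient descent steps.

f(x) = 3x^2 + 1x, f'(x) = 6x + (1)
Step 1: f'(-2) = -11, x_1 = -2 - 1/4 * -11 = 3/4
Step 2: f'(3/4) = 11/2, x_2 = 3/4 - 1/4 * 11/2 = -5/8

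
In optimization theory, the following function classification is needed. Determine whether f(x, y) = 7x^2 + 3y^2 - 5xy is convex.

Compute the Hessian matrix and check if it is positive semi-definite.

f(x,y) = 7x^2 + 3y^2 - 5xy
Hessian H = [[14, -5], [-5, 6]]
trace(H) = 20, det(H) = 59
Eigenvalues: (20 +/- sqrt(164)) / 2 = 16.4, 3.597
Since both eigenvalues > 0, f is convex.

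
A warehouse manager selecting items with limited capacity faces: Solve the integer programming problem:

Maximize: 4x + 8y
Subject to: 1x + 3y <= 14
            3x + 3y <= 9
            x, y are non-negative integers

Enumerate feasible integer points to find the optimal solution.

Constraint 1: 1x + 3y <= 14
Constraint 2: 3x + 3y <= 9
Feasible x range (need y >= 0): 0 <= x <= min(14/1, 9/3) => x in {0, ..., 3}.
Enumerate feasible integer points row by row (the coefficient of y is 8 > 0, so for each x the largest feasible y gives the best value):
  x = 0: y <= min((14 - 1*0)/3, (9 - 3*0)/3) => y in {0, ..., 3}; best 4*0 + 8*3 = 24
  x = 1: y <= min((14 - 1*1)/3, (9 - 3*1)/3) => y in {0, ..., 2}; best 4*1 + 8*2 = 20
  x = 2: y <= min((14 - 1*2)/3, (9 - 3*2)/3) => y in {0, ..., 1}; best 4*2 + 8*1 = 16
  x = 3: y <= min((14 - 1*3)/3, (9 - 3*3)/3) => y in {0}; best 4*3 + 8*0 = 12
The maximum 4x + 8y = 24 is achieved at x = 0, y = 3.
Check: 1*0 + 3*3 = 9 <= 14 and 3*0 + 3*3 = 9 <= 9.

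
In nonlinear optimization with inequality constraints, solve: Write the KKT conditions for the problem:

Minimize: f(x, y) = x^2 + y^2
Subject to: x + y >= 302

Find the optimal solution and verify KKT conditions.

KKT conditions for min x^2 + y^2 s.t. x + y >= 302:
Stationarity: 2x = mu, 2y = mu
So x = y = mu/2.
Complementary slackness: mu*(x + y - 302) = 0
Primal feasibility: x + y >= 302; dual feasibility: mu >= 0
If mu = 0 then x = y = 0, but 0 + 0 < 302 is infeasible, so the constraint is active.
Constraint active: x + y = 2*(mu/2) = 302 => mu = 302
x = y = 151, f = 45602
Verify: stationarity 2*151 = 302 = mu; primal 151 + 151 = 302 >= 302; dual mu = 302 >= 0; complementary slackness 302*(302 - 302) = 0. All KKT conditions hold.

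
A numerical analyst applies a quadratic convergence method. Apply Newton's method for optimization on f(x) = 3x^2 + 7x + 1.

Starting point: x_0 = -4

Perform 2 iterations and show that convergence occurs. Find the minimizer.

f(x) = 3x^2 + 7x + 1, f'(x) = 6x + (7), f''(x) = 6
Step 1: f'(-4) = -17, x_1 = -4 - -17/6 = -7/6
Step 2: f'(-7/6) = 0, x_2 = -7/6 (converged)
Newton's method converges in 1 step for quadratics.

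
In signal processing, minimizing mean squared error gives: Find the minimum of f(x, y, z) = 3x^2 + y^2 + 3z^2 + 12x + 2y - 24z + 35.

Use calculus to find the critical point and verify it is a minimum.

f(x,y,z) = 3x^2 + y^2 + 3z^2 + 12x + 2y - 24z + 35
df/dx = 6x + (12) = 0 => x = -2
df/dy = 2y + (2) = 0 => y = -1
df/dz = 6z + (-24) = 0 => z = 4
f(-2,-1,4) = 3*(-2)^2 + 1*(-1)^2 + 3*(4)^2 + 12*(-2) + 2*(-1) + -24*(4) + 35 = -26
Hessian is diagonal with entries 6, 2, 6 > 0, confirmed minimum.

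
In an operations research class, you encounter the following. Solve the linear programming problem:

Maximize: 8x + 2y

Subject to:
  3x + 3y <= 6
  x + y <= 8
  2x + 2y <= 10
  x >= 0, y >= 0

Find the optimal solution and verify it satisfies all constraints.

Feasible vertices: (0, 0), (0, 2), (2, 0)
Objective 8x + 2y at each vertex:
  (0, 0): 0
  (0, 2): 4
  (2, 0): 16
Maximum is 16 at (2, 0).
Verify constraints at (x, y) = (2, 0):
  3*2 + 3*0 = 6 <= 6 (active)
  1*2 + 1*0 = 2 <= 8
  2*2 + 2*0 = 4 <= 10
  x = 2 >= 0, y = 0 >= 0. All constraints satisfied.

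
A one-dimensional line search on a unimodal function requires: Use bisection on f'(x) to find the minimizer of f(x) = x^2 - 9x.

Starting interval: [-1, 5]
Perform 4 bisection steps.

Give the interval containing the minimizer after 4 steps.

Finding critical point of f(x) = x^2 - 9x using bisection on f'(x) = 2x + -9.
f'(x) = 0 when x = 9/2.
Starting interval: [-1, 5]
Step 1: mid = 2, f'(mid) = -5, new interval = [2, 5]
Step 2: mid = 7/2, f'(mid) = -2, new interval = [7/2, 5]
Step 3: mid = 17/4, f'(mid) = -1/2, new interval = [17/4, 5]
Step 4: mid = 37/8, f'(mid) = 1/4, new interval = [17/4, 37/8]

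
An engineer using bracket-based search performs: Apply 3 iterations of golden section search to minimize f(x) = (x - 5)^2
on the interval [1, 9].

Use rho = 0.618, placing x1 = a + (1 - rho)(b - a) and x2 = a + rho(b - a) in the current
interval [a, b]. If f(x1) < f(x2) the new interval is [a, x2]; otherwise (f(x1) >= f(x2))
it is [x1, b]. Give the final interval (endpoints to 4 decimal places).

Golden section search for min of f(x) = (x - 5)^2 on [1, 9].
Each step: x1 = a + (1 - rho)(b - a), x2 = a + rho(b - a); if f(x1) < f(x2) keep [a, x2], otherwise keep [x1, b].
Step 1: [1.0000, 9.0000], x1=4.0560 (f=0.8911), x2=5.9440 (f=0.8911); f(x1) = f(x2) (tie, not '<') => keep [4.0560, 9.0000]
Step 2: [4.0560, 9.0000], x1=5.9446 (f=0.8923), x2=7.1114 (f=4.4580); f(x1) < f(x2) => keep [4.0560, 7.1114]
Step 3: [4.0560, 7.1114], x1=5.2232 (f=0.0498), x2=5.9442 (f=0.8916); f(x1) < f(x2) => keep [4.0560, 5.9442]
Final interval: [4.0560, 5.9442]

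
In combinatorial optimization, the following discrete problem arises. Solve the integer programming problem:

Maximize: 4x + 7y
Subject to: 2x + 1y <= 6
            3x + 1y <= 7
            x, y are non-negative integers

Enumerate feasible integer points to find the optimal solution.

Constraint 1: 2x + 1y <= 6
Constraint 2: 3x + 1y <= 7
Feasible x range (need y >= 0): 0 <= x <= min(6/2, 7/3) => x in {0, ..., 2}.
Enumerate feasible integer points row by row (the coefficient of y is 7 > 0, so for each x the largest feasible y gives the best value):
  x = 0: y <= min((6 - 2*0)/1, (7 - 3*0)/1) => y in {0, ..., 6}; best 4*0 + 7*6 = 42
  x = 1: y <= min((6 - 2*1)/1, (7 - 3*1)/1) => y in {0, ..., 4}; best 4*1 + 7*4 = 32
  x = 2: y <= min((6 - 2*2)/1, (7 - 3*2)/1) => y in {0, ..., 1}; best 4*2 + 7*1 = 15
The maximum 4x + 7y = 42 is achieved at x = 0, y = 6.
Check: 2*0 + 1*6 = 6 <= 6 and 3*0 + 1*6 = 6 <= 7.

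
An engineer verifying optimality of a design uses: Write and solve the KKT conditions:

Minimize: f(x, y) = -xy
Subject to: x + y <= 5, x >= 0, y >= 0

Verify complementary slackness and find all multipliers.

Problem: min -xy s.t. x + y <= 5 (multiplier lambda), x >= 0 (mu_x), y >= 0 (mu_y)
KKT stationarity: -y + lambda - mu_x = 0, -x + lambda - mu_y = 0, with lambda, mu_x, mu_y >= 0
Complementary slackness: lambda*(x + y - 5) = 0, mu_x*x = 0, mu_y*y = 0
If lambda = 0: y = -mu_x <= 0 and x = -mu_y <= 0 force x = y = 0 with f = 0; but x = y = 5/2 is feasible with f = -25/4 < 0, so this is not the minimum. Hence lambda > 0 and x + y = 5.
Try x > 0, y > 0 (so mu_x = mu_y = 0): y = lambda, x = lambda => x = y = lambda
x + y = 5 => 2*lambda = 5 => lambda = 5/2
x* = y* = 5/2 > 0, consistent with mu_x = mu_y = 0.
(Any feasible point with x = 0 or y = 0 has f = 0 > -25/4, so the minimum is not on those boundaries.)
min(-xy) = -25/4 (i.e. max xy = 25/4)
Multipliers: lambda = 5/2, mu_x = 0, mu_y = 0
Complementary slackness: lambda*(x + y - 5) = 5/2*(5/2 + 5/2 - 5) = 0, mu_x*x = 0*5/2 = 0, mu_y*y = 0*5/2 = 0. Satisfied.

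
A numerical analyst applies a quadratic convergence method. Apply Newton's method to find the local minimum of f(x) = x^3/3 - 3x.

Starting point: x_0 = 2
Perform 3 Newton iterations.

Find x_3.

f(x) = x^3/3 - 3x
f'(x) = x^2 - 3, f''(x) = 2x
Newton update: x_{n+1} = x_n - (x_n^2 - 3)/(2*x_n)
Step 1: x_0 = 2, f'=1, f''=4, x_1 = 7/4
Step 2: x_1 = 7/4, f'=1/16, f''=7/2, x_2 = 97/56
Step 3: x_2 = 97/56, f'=1/3136, f''=97/28, x_3 = 18817/10864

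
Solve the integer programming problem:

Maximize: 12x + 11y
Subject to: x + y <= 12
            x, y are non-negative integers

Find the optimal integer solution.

Objective: 12x + 11y, constraint: x + y <= 12
Coefficient of x is 12 >= coefficient of y is 11, so allocate the entire budget to x.
Optimal: x = 12, y = 0, value = 144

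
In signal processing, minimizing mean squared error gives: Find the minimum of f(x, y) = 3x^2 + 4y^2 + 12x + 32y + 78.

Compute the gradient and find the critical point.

f(x,y) = 3x^2 + 4y^2 + 12x + 32y + 78
df/dx = 6x + (12) = 0  =>  x = -2
df/dy = 8y + (32) = 0  =>  y = -4
f(-2, -4) = 3*(-2)^2 + 4*(-4)^2 + 12*(-2) + 32*(-4) + 78 = 2
Hessian is diagonal with entries 6, 8 > 0, so this is a minimum.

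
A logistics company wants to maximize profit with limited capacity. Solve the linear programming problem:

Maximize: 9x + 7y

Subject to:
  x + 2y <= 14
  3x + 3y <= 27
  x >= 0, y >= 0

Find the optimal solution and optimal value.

Feasible vertices: (0, 0), (0, 7), (4, 5), (9, 0)
Objective 9x + 7y at each:
  (0, 0): 0
  (0, 7): 49
  (4, 5): 71
  (9, 0): 81
Maximum is 81 at (9, 0).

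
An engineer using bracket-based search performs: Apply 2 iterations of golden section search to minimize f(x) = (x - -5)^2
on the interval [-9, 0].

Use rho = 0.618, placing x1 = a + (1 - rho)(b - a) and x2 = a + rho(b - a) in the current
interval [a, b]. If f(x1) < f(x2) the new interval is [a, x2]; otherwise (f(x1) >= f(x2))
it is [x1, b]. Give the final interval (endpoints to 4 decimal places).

Golden section search for min of f(x) = (x - -5)^2 on [-9, 0].
Each step: x1 = a + (1 - rho)(b - a), x2 = a + rho(b - a); if f(x1) < f(x2) keep [a, x2], otherwise keep [x1, b].
Step 1: [-9.0000, 0.0000], x1=-5.5620 (f=0.3158), x2=-3.4380 (f=2.4398); f(x1) < f(x2) => keep [-9.0000, -3.4380]
Step 2: [-9.0000, -3.4380], x1=-6.8753 (f=3.5168), x2=-5.5627 (f=0.3166); f(x1) > f(x2) => keep [-6.8753, -3.4380]
Final interval: [-6.8753, -3.4380]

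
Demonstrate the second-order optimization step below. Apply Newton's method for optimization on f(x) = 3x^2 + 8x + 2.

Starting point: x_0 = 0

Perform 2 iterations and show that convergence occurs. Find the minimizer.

f(x) = 3x^2 + 8x + 2, f'(x) = 6x + (8), f''(x) = 6
Step 1: f'(0) = 8, x_1 = 0 - 8/6 = -4/3
Step 2: f'(-4/3) = 0, x_2 = -4/3 (converged)
Newton's method converges in 1 step for quadratics.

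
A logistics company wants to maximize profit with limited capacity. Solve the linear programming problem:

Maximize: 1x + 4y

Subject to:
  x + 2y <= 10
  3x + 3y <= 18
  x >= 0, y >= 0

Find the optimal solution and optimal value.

Feasible vertices: (0, 0), (0, 5), (2, 4), (6, 0)
Objective 1x + 4y at each:
  (0, 0): 0
  (0, 5): 20
  (2, 4): 18
  (6, 0): 6
Maximum is 20 at (0, 5).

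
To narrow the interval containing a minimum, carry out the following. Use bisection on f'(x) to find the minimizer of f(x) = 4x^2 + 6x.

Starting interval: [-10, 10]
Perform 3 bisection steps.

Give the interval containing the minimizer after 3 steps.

Finding critical point of f(x) = 4x^2 + 6x using bisection on f'(x) = 8x + 6.
f'(x) = 0 when x = -3/4.
Starting interval: [-10, 10]
Step 1: mid = 0, f'(mid) = 6, new interval = [-10, 0]
Step 2: mid = -5, f'(mid) = -34, new interval = [-5, 0]
Step 3: mid = -5/2, f'(mid) = -14, new interval = [-5/2, 0]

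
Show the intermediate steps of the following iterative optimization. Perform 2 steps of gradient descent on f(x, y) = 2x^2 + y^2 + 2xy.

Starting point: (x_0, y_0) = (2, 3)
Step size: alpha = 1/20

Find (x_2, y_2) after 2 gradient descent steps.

f(x,y) = 2x^2 + y^2 + 2xy
grad_x = 4x + 2y, grad_y = 2y + 2x
Step 1: grad = (14, 10), (13/10, 5/2)
Step 2: grad = (51/5, 38/5), (79/100, 53/25)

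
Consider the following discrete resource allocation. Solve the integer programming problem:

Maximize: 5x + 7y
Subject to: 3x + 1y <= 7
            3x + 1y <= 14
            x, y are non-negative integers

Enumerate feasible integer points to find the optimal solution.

Constraint 1: 3x + 1y <= 7
Constraint 2: 3x + 1y <= 14
Feasible x range (need y >= 0): 0 <= x <= min(7/3, 14/3) => x in {0, ..., 2}.
Enumerate feasible integer points row by row (the coefficient of y is 7 > 0, so for each x the largest feasible y gives the best value):
  x = 0: y <= min((7 - 3*0)/1, (14 - 3*0)/1) => y in {0, ..., 7}; best 5*0 + 7*7 = 49
  x = 1: y <= min((7 - 3*1)/1, (14 - 3*1)/1) => y in {0, ..., 4}; best 5*1 + 7*4 = 33
  x = 2: y <= min((7 - 3*2)/1, (14 - 3*2)/1) => y in {0, ..., 1}; best 5*2 + 7*1 = 17
The maximum 5x + 7y = 49 is achieved at x = 0, y = 7.
Check: 3*0 + 1*7 = 7 <= 7 and 3*0 + 1*7 = 7 <= 14.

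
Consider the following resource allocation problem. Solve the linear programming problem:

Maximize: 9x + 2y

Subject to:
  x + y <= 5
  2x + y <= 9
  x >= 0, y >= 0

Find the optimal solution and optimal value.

Feasible vertices: (0, 0), (0, 5), (4, 1), (9/2, 0)
Objective 9x + 2y at each:
  (0, 0): 0
  (0, 5): 10
  (4, 1): 38
  (9/2, 0): 81/2
Maximum is 81/2 at (9/2, 0).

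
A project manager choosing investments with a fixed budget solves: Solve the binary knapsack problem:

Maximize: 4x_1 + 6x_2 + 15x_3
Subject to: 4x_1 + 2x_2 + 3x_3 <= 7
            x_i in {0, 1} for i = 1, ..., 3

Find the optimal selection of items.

Items: item 1 (v=4, w=4), item 2 (v=6, w=2), item 3 (v=15, w=3)
Capacity: 7
Checking all 8 subsets (w = total weight, v = total value):
  {}: w = 0, v = 0
  {1}: w = 4, v = 4
  {2}: w = 2, v = 6
  {3}: w = 3, v = 15
  {1, 2}: w = 6, v = 10
  {1, 3}: w = 7, v = 19
  {2, 3}: w = 5, v = 21
  {1, 2, 3}: w = 9 > 7, infeasible
Best feasible subset: items [2, 3]
Total weight: 5 <= 7, total value: 21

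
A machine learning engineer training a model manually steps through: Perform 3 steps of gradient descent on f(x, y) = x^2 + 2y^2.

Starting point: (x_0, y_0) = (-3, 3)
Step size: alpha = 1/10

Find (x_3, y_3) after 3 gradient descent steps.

f(x,y) = x^2 + 2y^2
grad_x = 2x + 0y, grad_y = 4y + 0x
Step 1: grad = (-6, 12), (-12/5, 9/5)
Step 2: grad = (-24/5, 36/5), (-48/25, 27/25)
Step 3: grad = (-96/25, 108/25), (-192/125, 81/125)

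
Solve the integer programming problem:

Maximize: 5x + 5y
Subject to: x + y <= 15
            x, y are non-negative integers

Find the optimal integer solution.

Objective: 5x + 5y, constraint: x + y <= 15
Coefficient of x is 5 >= coefficient of y is 5, so allocate the entire budget to x.
Optimal: x = 15, y = 0, value = 75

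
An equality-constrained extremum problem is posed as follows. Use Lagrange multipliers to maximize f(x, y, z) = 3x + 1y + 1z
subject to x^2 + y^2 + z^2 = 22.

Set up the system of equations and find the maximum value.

Lagrange conditions: 3 = 2*lambda*x, 1 = 2*lambda*y, 1 = 2*lambda*z
So x:3 = y:1 = z:1, i.e. x = 3t, y = 1t, z = 1t
Constraint: t^2*(3^2 + 1^2 + 1^2) = 22
  t^2 * 11 = 22  =>  t = sqrt(2)
Maximum = 3*3t + 1*1t + 1*1t = 11*sqrt(2) = sqrt(242)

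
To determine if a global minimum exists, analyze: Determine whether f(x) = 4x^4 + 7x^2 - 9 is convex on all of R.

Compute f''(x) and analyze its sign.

f(x) = 4x^4 + 7x^2 - 9
f'(x) = 16x^3 + 14x
f''(x) = 48x^2 + 14
f''(x) = 48x^2 + 14 >= 14 > 0 for all x
Therefore, f is convex on R.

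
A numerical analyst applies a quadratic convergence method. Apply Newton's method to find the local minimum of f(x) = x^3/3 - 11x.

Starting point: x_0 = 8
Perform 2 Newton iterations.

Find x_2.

f(x) = x^3/3 - 11x
f'(x) = x^2 - 11, f''(x) = 2x
Newton update: x_{n+1} = x_n - (x_n^2 - 11)/(2*x_n)
Step 1: x_0 = 8, f'=53, f''=16, x_1 = 75/16
Step 2: x_1 = 75/16, f'=2809/256, f''=75/8, x_2 = 8441/2400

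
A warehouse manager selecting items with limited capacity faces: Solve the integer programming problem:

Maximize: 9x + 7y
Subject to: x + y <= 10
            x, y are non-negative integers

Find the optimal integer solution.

Objective: 9x + 7y, constraint: x + y <= 10
Coefficient of x is 9 >= coefficient of y is 7, so allocate the entire budget to x.
Optimal: x = 10, y = 0, value = 90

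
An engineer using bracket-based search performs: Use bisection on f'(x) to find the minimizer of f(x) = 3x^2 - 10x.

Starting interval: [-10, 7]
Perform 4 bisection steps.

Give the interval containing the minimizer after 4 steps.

Finding critical point of f(x) = 3x^2 - 10x using bisection on f'(x) = 6x + -10.
f'(x) = 0 when x = 5/3.
Starting interval: [-10, 7]
Step 1: mid = -3/2, f'(mid) = -19, new interval = [-3/2, 7]
Step 2: mid = 11/4, f'(mid) = 13/2, new interval = [-3/2, 11/4]
Step 3: mid = 5/8, f'(mid) = -25/4, new interval = [5/8, 11/4]
Step 4: mid = 27/16, f'(mid) = 1/8, new interval = [5/8, 27/16]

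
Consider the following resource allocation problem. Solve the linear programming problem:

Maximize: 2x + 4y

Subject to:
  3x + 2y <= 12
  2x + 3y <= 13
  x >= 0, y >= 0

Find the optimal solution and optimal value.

Feasible vertices: (0, 0), (0, 13/3), (2, 3), (4, 0)
Objective 2x + 4y at each:
  (0, 0): 0
  (0, 13/3): 52/3
  (2, 3): 16
  (4, 0): 8
Maximum is 52/3 at (0, 13/3).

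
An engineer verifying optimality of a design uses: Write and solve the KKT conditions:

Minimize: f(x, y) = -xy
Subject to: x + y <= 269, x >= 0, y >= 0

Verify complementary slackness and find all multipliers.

Problem: min -xy s.t. x + y <= 269 (multiplier lambda), x >= 0 (mu_x), y >= 0 (mu_y)
KKT stationarity: -y + lambda - mu_x = 0, -x + lambda - mu_y = 0, with lambda, mu_x, mu_y >= 0
Complementary slackness: lambda*(x + y - 269) = 0, mu_x*x = 0, mu_y*y = 0
If lambda = 0: y = -mu_x <= 0 and x = -mu_y <= 0 force x = y = 0 with f = 0; but x = y = 269/2 is feasible with f = -72361/4 < 0, so this is not the minimum. Hence lambda > 0 and x + y = 269.
Try x > 0, y > 0 (so mu_x = mu_y = 0): y = lambda, x = lambda => x = y = lambda
x + y = 269 => 2*lambda = 269 => lambda = 269/2
x* = y* = 269/2 > 0, consistent with mu_x = mu_y = 0.
(Any feasible point with x = 0 or y = 0 has f = 0 > -72361/4, so the minimum is not on those boundaries.)
min(-xy) = -72361/4 (i.e. max xy = 72361/4)
Multipliers: lambda = 269/2, mu_x = 0, mu_y = 0
Complementary slackness: lambda*(x + y - 269) = 269/2*(269/2 + 269/2 - 269) = 0, mu_x*x = 0*269/2 = 0, mu_y*y = 0*269/2 = 0. Satisfied.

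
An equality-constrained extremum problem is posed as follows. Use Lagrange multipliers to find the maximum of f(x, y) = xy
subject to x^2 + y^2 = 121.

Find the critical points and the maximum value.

Lagrange conditions: y = 2*lambda*x and x = 2*lambda*y
If x = 0 then y = 0, violating the constraint, so x, y != 0.
Dividing: y/x = x/y => x^2 = y^2 => y = x or y = -x
Constraint: 2x^2 = 121 => x^2 = 121/2 => x = +/-sqrt(121/2)
Critical points: (sqrt(121/2), sqrt(121/2)), (-sqrt(121/2), -sqrt(121/2)), (sqrt(121/2), -sqrt(121/2)), (-sqrt(121/2), sqrt(121/2))
  y = x:  xy = x^2 = 121/2  at (sqrt(121/2), sqrt(121/2)) and (-sqrt(121/2), -sqrt(121/2))
  y = -x: xy = -x^2 = -121/2 at (sqrt(121/2), -sqrt(121/2)) and (-sqrt(121/2), sqrt(121/2))
Maximum xy = 121/2 at (sqrt(121/2), sqrt(121/2)) and (-sqrt(121/2), -sqrt(121/2))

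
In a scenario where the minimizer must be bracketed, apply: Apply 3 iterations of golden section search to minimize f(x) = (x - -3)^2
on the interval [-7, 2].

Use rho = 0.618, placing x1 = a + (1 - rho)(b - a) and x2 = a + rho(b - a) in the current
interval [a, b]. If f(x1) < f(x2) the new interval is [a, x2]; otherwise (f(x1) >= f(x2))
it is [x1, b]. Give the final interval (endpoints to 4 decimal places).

Golden section search for min of f(x) = (x - -3)^2 on [-7, 2].
Each step: x1 = a + (1 - rho)(b - a), x2 = a + rho(b - a); if f(x1) < f(x2) keep [a, x2], otherwise keep [x1, b].
Step 1: [-7.0000, 2.0000], x1=-3.5620 (f=0.3158), x2=-1.4380 (f=2.4398); f(x1) < f(x2) => keep [-7.0000, -1.4380]
Step 2: [-7.0000, -1.4380], x1=-4.8753 (f=3.5168), x2=-3.5627 (f=0.3166); f(x1) > f(x2) => keep [-4.8753, -1.4380]
Step 3: [-4.8753, -1.4380], x1=-3.5623 (f=0.3161), x2=-2.7511 (f=0.0620); f(x1) > f(x2) => keep [-3.5623, -1.4380]
Final interval: [-3.5623, -1.4380]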